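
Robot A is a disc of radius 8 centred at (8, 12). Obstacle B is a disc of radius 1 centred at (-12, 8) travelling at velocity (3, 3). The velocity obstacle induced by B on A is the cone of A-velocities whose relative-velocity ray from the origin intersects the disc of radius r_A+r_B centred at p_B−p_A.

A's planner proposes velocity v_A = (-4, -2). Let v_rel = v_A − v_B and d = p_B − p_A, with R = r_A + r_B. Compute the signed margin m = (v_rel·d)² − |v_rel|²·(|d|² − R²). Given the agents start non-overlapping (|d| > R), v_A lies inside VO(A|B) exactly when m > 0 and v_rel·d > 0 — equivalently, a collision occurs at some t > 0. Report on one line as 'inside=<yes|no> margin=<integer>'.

d = (-20, -4),  |d|² = 416;  R = 8+1 = 9,  c = 416−9² = 335
v_rel = (-7, -5),  |v_rel|² = 74;  v_rel·d = (-7)·(-20) + (-5)·(-4) = 160
74·t² − 320·t + 335 = 0  ⇒  m = 160² − 74·335 = 810
m = 810 > 0,  v_rel·d = 160 > 0  ⇒  inside

inside=yes margin=810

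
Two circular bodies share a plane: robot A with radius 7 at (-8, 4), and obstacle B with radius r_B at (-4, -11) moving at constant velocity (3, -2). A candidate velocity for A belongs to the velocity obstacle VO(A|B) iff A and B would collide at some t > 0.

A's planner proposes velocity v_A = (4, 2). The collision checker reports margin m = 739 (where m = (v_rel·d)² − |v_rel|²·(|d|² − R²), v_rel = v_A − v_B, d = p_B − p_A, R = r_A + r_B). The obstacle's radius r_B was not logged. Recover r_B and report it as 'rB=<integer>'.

m = 739
d = (4, -15);  v_rel = (1, 4),  |v_rel|² = 17
v_rel×d = (1)·(-15) − (4)·(4) = -31
since m = R²·17 − (-31)²:  R² = (961 + 739) / 17 = 100
R = √100 = 10  ⇒  r_B = 10 − 7 = 3

rB=3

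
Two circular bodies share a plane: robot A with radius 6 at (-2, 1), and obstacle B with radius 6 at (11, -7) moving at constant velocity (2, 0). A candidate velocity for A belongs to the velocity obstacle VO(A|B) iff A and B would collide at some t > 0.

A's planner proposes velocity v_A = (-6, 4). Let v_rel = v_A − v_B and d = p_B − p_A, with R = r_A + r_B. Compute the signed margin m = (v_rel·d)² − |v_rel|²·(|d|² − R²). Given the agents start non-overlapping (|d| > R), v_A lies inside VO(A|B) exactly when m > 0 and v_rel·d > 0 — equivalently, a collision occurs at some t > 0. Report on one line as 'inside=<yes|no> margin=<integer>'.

d = (13, -8),  |d|² = 233;  R = 6+6 = 12,  c = 233−12² = 89
v_rel = (-8, 4),  |v_rel|² = 80;  v_rel·d = (-8)·(13) + (4)·(-8) = -136
80·t² + 272·t + 89 = 0  ⇒  m = (-136)² − 80·89 = 11376
m = 11376 > 0,  v_rel·d = -136 < 0  ⇒  outside

inside=no margin=11376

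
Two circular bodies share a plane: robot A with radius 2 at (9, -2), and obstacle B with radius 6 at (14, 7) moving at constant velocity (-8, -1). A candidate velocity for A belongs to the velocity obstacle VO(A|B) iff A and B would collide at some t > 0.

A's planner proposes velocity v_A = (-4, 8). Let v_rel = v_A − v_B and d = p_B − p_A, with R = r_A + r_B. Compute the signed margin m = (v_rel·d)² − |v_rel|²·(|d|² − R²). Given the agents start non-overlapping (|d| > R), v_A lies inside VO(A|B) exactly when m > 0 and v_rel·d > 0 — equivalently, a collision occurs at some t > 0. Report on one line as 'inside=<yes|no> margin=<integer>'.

d = (5, 9),  |d|² = 106;  R = 2+6 = 8,  c = 106−8² = 42
v_rel = (4, 9),  |v_rel|² = 97;  v_rel·d = (4)·(5) + (9)·(9) = 101
97·t² − 202·t + 42 = 0  ⇒  m = 101² − 97·42 = 6127
m = 6127 > 0,  v_rel·d = 101 > 0  ⇒  inside

inside=yes margin=6127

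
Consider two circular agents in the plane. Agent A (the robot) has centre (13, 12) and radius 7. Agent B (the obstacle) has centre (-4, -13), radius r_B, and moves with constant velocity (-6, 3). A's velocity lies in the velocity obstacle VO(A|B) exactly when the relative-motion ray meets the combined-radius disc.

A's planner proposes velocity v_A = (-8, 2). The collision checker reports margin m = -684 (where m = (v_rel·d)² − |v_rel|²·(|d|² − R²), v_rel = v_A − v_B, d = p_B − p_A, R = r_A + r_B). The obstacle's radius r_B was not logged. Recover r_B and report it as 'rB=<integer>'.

m = -684
d = (-17, -25);  v_rel = (-2, -1),  |v_rel|² = 5
v_rel×d = (-2)·(-25) − (-1)·(-17) = 33
since m = R²·5 − 33²:  R² = (1089 + -684) / 5 = 81
R = √81 = 9  ⇒  r_B = 9 − 7 = 2

rB=2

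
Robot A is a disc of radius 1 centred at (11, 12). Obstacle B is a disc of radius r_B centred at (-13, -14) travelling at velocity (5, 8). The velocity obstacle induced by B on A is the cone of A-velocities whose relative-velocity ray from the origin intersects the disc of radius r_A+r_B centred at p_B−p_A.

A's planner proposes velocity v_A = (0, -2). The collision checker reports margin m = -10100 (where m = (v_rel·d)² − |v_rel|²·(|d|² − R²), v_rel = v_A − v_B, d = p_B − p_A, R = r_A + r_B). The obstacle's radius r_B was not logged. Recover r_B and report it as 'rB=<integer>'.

m = -10100
d = (-24, -26);  v_rel = (-5, -10),  |v_rel|² = 125
v_rel×d = (-5)·(-26) − (-10)·(-24) = -110
since m = R²·125 − (-110)²:  R² = (12100 + -10100) / 125 = 16
R = √16 = 4  ⇒  r_B = 4 − 1 = 3

rB=3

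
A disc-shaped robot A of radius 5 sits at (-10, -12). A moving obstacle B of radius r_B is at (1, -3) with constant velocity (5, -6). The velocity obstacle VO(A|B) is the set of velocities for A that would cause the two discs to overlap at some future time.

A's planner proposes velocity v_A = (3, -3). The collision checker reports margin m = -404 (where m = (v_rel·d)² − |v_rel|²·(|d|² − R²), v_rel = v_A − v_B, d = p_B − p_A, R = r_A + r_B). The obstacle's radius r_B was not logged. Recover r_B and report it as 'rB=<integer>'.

m = -404
d = (11, 9);  v_rel = (-2, 3),  |v_rel|² = 13
v_rel×d = (-2)·(9) − (3)·(11) = -51
since m = R²·13 − (-51)²:  R² = (2601 + -404) / 13 = 169
R = √169 = 13  ⇒  r_B = 13 − 5 = 8

rB=8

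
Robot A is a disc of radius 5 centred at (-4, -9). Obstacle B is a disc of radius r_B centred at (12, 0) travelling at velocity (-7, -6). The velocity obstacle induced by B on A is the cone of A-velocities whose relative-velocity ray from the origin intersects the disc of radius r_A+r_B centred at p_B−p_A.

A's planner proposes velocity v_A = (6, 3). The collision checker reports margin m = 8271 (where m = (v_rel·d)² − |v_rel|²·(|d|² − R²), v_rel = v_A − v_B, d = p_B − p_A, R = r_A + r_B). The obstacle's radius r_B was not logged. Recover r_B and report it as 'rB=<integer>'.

m = 8271
d = (16, 9);  v_rel = (13, 9),  |v_rel|² = 250
v_rel×d = (13)·(9) − (9)·(16) = -27
since m = R²·250 − (-27)²:  R² = (729 + 8271) / 250 = 36
R = √36 = 6  ⇒  r_B = 6 − 5 = 1

rB=1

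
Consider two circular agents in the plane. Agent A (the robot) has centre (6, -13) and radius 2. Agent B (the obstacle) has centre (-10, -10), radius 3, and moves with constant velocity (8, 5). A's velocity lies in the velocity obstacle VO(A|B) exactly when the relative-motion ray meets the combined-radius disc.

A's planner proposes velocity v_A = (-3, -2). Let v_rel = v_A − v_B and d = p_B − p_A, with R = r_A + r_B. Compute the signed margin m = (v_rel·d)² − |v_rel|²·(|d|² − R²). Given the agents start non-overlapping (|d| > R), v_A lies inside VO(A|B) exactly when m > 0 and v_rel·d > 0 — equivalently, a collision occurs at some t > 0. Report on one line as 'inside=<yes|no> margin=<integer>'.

d = (-16, 3),  |d|² = 265;  R = 2+3 = 5,  c = 265−5² = 240
v_rel = (-11, -7),  |v_rel|² = 170;  v_rel·d = (-11)·(-16) + (-7)·(3) = 155
170·t² − 310·t + 240 = 0  ⇒  m = 155² − 170·240 = -16775
m = -16775 < 0,  v_rel·d = 155 > 0  ⇒  outside

inside=no margin=-16775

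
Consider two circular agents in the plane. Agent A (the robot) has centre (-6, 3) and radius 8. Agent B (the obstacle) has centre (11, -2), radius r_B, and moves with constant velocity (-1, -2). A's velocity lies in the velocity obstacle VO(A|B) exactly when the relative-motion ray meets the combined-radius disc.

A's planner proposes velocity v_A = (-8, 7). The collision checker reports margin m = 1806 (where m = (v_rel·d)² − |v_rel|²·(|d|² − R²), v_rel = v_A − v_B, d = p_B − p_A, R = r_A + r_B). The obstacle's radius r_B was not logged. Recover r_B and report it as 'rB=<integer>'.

m = 1806
d = (17, -5);  v_rel = (-7, 9),  |v_rel|² = 130
v_rel×d = (-7)·(-5) − (9)·(17) = -118
since m = R²·130 − (-118)²:  R² = (13924 + 1806) / 130 = 121
R = √121 = 11  ⇒  r_B = 11 − 8 = 3

rB=3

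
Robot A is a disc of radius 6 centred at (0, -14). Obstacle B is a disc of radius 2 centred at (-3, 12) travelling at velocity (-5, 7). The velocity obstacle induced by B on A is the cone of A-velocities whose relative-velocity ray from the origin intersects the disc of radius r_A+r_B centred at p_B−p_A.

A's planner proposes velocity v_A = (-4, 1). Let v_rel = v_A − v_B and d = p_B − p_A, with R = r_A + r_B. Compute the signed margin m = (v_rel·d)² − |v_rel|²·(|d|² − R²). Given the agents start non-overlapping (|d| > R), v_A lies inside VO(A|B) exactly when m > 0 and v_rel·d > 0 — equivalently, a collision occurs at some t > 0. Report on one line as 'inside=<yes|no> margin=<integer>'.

d = (-3, 26),  |d|² = 685;  R = 6+2 = 8,  c = 685−8² = 621
v_rel = (1, -6),  |v_rel|² = 37;  v_rel·d = (1)·(-3) + (-6)·(26) = -159
37·t² + 318·t + 621 = 0  ⇒  m = (-159)² − 37·621 = 2304
m = 2304 > 0,  v_rel·d = -159 < 0  ⇒  outside

inside=no margin=2304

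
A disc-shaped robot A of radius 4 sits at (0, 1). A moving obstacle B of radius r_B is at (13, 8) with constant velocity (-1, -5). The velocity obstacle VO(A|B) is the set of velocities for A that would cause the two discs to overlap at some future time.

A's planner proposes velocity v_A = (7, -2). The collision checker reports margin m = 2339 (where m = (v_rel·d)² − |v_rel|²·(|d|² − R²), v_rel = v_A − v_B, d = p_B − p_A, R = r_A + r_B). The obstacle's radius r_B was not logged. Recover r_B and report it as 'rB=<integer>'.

m = 2339
d = (13, 7);  v_rel = (8, 3),  |v_rel|² = 73
v_rel×d = (8)·(7) − (3)·(13) = 17
since m = R²·73 − 17²:  R² = (289 + 2339) / 73 = 36
R = √36 = 6  ⇒  r_B = 6 − 4 = 2

rB=2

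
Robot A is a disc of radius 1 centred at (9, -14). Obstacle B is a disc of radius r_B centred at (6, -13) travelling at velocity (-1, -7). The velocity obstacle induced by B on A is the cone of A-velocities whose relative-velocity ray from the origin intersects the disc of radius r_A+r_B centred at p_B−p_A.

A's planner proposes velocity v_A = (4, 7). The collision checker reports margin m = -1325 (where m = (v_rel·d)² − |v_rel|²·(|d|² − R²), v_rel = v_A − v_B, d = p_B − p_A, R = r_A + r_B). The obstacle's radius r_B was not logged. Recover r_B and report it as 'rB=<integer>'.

m = -1325
d = (-3, 1);  v_rel = (5, 14),  |v_rel|² = 221
v_rel×d = (5)·(1) − (14)·(-3) = 47
since m = R²·221 − 47²:  R² = (2209 + -1325) / 221 = 4
R = √4 = 2  ⇒  r_B = 2 − 1 = 1

rB=1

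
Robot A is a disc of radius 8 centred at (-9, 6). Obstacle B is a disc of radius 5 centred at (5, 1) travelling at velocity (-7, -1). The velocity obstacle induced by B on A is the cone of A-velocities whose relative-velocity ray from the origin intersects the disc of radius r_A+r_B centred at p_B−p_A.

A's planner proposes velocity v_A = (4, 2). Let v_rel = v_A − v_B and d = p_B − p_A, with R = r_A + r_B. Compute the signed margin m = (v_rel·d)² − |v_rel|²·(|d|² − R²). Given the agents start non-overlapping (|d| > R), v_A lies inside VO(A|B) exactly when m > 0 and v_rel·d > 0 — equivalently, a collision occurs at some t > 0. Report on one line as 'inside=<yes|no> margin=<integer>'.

d = (14, -5),  |d|² = 221;  R = 8+5 = 13,  c = 221−13² = 52
v_rel = (11, 3),  |v_rel|² = 130;  v_rel·d = (11)·(14) + (3)·(-5) = 139
130·t² − 278·t + 52 = 0  ⇒  m = 139² − 130·52 = 12561
m = 12561 > 0,  v_rel·d = 139 > 0  ⇒  inside

inside=yes margin=12561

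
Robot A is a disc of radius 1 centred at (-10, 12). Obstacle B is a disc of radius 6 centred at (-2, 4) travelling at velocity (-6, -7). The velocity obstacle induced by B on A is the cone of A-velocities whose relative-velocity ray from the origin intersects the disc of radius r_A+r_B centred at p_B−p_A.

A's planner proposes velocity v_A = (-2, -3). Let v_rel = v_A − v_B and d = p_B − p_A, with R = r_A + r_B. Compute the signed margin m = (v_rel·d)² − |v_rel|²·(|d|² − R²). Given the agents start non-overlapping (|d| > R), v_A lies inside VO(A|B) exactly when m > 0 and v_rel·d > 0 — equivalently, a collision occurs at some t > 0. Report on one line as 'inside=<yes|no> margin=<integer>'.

d = (8, -8),  |d|² = 128;  R = 1+6 = 7,  c = 128−7² = 79
v_rel = (4, 4),  |v_rel|² = 32;  v_rel·d = (4)·(8) + (4)·(-8) = 0
32·t² − 0·t + 79 = 0  ⇒  m = 0² − 32·79 = -2528
m = -2528 < 0,  v_rel·d = 0 = 0  ⇒  outside

inside=no margin=-2528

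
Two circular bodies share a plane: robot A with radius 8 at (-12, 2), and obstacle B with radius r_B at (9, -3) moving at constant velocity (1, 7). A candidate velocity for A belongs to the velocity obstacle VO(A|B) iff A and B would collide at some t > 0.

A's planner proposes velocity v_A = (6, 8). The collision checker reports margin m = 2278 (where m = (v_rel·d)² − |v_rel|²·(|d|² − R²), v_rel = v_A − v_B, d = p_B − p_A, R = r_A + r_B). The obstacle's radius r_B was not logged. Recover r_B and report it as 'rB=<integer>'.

m = 2278
d = (21, -5);  v_rel = (5, 1),  |v_rel|² = 26
v_rel×d = (5)·(-5) − (1)·(21) = -46
since m = R²·26 − (-46)²:  R² = (2116 + 2278) / 26 = 169
R = √169 = 13  ⇒  r_B = 13 − 8 = 5

rB=5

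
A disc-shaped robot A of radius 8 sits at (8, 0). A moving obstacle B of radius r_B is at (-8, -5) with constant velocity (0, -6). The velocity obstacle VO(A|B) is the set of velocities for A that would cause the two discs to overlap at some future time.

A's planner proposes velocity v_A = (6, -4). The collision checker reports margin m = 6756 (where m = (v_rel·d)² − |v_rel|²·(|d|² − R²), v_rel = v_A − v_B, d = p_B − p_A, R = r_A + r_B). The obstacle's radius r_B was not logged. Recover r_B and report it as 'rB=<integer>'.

m = 6756
d = (-16, -5);  v_rel = (6, 2),  |v_rel|² = 40
v_rel×d = (6)·(-5) − (2)·(-16) = 2
since m = R²·40 − 2²:  R² = (4 + 6756) / 40 = 169
R = √169 = 13  ⇒  r_B = 13 − 8 = 5

rB=5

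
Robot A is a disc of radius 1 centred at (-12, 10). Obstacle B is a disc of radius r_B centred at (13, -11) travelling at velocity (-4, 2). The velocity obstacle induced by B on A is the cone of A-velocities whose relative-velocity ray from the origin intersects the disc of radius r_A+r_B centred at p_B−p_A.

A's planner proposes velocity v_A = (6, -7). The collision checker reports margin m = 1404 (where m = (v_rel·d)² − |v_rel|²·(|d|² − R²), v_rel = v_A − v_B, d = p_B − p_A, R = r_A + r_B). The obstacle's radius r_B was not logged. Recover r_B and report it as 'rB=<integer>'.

m = 1404
d = (25, -21);  v_rel = (10, -9),  |v_rel|² = 181
v_rel×d = (10)·(-21) − (-9)·(25) = 15
since m = R²·181 − 15²:  R² = (225 + 1404) / 181 = 9
R = √9 = 3  ⇒  r_B = 3 − 1 = 2

rB=2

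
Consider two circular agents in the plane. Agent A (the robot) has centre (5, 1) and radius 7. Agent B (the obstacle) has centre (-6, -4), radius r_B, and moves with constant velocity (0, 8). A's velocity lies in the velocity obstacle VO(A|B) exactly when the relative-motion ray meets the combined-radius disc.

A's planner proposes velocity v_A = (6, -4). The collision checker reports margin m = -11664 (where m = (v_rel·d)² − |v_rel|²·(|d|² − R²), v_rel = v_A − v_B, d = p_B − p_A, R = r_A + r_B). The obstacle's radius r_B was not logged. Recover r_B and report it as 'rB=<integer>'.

m = -11664
d = (-11, -5);  v_rel = (6, -12),  |v_rel|² = 180
v_rel×d = (6)·(-5) − (-12)·(-11) = -162
since m = R²·180 − (-162)²:  R² = (26244 + -11664) / 180 = 81
R = √81 = 9  ⇒  r_B = 9 − 7 = 2

rB=2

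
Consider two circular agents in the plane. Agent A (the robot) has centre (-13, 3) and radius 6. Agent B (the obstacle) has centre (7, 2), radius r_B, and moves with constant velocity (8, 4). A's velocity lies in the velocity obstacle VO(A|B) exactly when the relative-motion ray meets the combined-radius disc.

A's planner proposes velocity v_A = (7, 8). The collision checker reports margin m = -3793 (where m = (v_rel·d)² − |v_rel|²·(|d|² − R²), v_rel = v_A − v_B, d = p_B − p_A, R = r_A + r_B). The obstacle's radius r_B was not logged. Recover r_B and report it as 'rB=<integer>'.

m = -3793
d = (20, -1);  v_rel = (-1, 4),  |v_rel|² = 17
v_rel×d = (-1)·(-1) − (4)·(20) = -79
since m = R²·17 − (-79)²:  R² = (6241 + -3793) / 17 = 144
R = √144 = 12  ⇒  r_B = 12 − 6 = 6

rB=6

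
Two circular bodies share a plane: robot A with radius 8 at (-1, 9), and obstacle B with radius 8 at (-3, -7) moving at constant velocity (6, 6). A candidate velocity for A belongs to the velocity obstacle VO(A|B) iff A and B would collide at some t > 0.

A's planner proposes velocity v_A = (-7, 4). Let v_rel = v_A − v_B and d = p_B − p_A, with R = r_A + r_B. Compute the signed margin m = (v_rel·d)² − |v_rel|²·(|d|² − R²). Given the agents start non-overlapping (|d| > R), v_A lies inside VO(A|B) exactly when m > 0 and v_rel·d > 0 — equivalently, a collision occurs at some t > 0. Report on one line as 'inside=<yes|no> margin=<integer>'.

d = (-2, -16),  |d|² = 260;  R = 8+8 = 16,  c = 260−16² = 4
v_rel = (-13, -2),  |v_rel|² = 173;  v_rel·d = (-13)·(-2) + (-2)·(-16) = 58
173·t² − 116·t + 4 = 0  ⇒  m = 58² − 173·4 = 2672
m = 2672 > 0,  v_rel·d = 58 > 0  ⇒  inside

inside=yes margin=2672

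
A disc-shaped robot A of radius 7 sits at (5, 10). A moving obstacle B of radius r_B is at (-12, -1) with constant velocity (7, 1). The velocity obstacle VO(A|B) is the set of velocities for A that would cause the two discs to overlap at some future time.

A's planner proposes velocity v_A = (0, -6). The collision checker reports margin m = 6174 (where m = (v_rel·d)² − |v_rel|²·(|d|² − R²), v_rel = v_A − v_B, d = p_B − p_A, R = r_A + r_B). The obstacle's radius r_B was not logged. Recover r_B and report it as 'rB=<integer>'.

m = 6174
d = (-17, -11);  v_rel = (-7, -7),  |v_rel|² = 98
v_rel×d = (-7)·(-11) − (-7)·(-17) = -42
since m = R²·98 − (-42)²:  R² = (1764 + 6174) / 98 = 81
R = √81 = 9  ⇒  r_B = 9 − 7 = 2

rB=2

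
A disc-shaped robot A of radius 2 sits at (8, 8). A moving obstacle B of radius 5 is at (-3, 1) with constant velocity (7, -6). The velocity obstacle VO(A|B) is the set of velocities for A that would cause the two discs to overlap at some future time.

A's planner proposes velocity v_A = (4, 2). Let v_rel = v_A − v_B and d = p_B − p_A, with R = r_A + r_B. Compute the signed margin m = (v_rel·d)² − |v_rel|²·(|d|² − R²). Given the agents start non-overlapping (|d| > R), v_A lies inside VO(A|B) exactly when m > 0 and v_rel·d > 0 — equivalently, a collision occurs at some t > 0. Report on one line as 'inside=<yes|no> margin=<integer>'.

d = (-11, -7),  |d|² = 170;  R = 2+5 = 7,  c = 170−7² = 121
v_rel = (-3, 8),  |v_rel|² = 73;  v_rel·d = (-3)·(-11) + (8)·(-7) = -23
73·t² + 46·t + 121 = 0  ⇒  m = (-23)² − 73·121 = -8304
m = -8304 < 0,  v_rel·d = -23 < 0  ⇒  outside

inside=no margin=-8304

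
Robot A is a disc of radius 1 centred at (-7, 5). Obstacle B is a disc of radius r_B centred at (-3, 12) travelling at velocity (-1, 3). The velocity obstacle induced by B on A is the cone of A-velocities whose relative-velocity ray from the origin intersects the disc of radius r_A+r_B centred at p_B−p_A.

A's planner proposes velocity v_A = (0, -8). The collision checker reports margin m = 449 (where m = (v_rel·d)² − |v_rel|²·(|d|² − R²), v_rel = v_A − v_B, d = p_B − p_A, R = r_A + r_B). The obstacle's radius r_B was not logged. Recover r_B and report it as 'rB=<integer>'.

m = 449
d = (4, 7);  v_rel = (1, -11),  |v_rel|² = 122
v_rel×d = (1)·(7) − (-11)·(4) = 51
since m = R²·122 − 51²:  R² = (2601 + 449) / 122 = 25
R = √25 = 5  ⇒  r_B = 5 − 1 = 4

rB=4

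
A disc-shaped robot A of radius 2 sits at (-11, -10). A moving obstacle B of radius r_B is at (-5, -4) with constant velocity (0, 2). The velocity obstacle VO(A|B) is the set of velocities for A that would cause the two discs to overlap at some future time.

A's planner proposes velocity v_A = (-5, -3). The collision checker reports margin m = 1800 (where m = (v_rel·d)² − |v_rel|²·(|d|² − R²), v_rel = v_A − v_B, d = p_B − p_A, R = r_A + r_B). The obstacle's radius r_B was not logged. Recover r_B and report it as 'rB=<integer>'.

m = 1800
d = (6, 6);  v_rel = (-5, -5),  |v_rel|² = 50
v_rel×d = (-5)·(6) − (-5)·(6) = 0
since m = R²·50 − 0²:  R² = (0 + 1800) / 50 = 36
R = √36 = 6  ⇒  r_B = 6 − 2 = 4

rB=4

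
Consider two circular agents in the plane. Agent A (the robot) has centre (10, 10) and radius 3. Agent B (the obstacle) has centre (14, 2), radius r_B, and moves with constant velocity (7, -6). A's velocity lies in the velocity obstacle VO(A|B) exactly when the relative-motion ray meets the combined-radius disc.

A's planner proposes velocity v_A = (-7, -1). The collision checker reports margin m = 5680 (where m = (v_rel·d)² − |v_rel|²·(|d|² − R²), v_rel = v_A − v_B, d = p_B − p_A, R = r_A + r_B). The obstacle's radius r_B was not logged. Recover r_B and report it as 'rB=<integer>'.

m = 5680
d = (4, -8);  v_rel = (-14, 5),  |v_rel|² = 221
v_rel×d = (-14)·(-8) − (5)·(4) = 92
since m = R²·221 − 92²:  R² = (8464 + 5680) / 221 = 64
R = √64 = 8  ⇒  r_B = 8 − 3 = 5

rB=5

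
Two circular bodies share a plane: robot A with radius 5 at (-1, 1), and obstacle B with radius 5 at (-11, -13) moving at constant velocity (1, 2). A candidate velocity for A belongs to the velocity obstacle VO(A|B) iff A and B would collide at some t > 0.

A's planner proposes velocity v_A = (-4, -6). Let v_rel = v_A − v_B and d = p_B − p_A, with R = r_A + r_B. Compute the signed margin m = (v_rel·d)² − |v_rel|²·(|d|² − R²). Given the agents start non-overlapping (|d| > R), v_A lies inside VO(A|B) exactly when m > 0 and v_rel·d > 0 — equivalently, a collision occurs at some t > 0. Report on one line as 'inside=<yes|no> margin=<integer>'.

d = (-10, -14),  |d|² = 296;  R = 5+5 = 10,  c = 296−10² = 196
v_rel = (-5, -8),  |v_rel|² = 89;  v_rel·d = (-5)·(-10) + (-8)·(-14) = 162
89·t² − 324·t + 196 = 0  ⇒  m = 162² − 89·196 = 8800
m = 8800 > 0,  v_rel·d = 162 > 0  ⇒  inside

inside=yes margin=8800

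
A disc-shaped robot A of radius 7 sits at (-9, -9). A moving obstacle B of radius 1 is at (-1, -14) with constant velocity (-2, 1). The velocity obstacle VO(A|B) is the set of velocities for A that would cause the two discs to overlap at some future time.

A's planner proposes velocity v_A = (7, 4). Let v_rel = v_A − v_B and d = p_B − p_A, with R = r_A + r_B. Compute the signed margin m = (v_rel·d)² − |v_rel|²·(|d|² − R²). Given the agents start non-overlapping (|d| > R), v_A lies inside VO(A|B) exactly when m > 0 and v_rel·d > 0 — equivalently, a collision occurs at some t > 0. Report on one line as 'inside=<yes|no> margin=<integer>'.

d = (8, -5),  |d|² = 89;  R = 7+1 = 8,  c = 89−8² = 25
v_rel = (9, 3),  |v_rel|² = 90;  v_rel·d = (9)·(8) + (3)·(-5) = 57
90·t² − 114·t + 25 = 0  ⇒  m = 57² − 90·25 = 999
m = 999 > 0,  v_rel·d = 57 > 0  ⇒  inside

inside=yes margin=999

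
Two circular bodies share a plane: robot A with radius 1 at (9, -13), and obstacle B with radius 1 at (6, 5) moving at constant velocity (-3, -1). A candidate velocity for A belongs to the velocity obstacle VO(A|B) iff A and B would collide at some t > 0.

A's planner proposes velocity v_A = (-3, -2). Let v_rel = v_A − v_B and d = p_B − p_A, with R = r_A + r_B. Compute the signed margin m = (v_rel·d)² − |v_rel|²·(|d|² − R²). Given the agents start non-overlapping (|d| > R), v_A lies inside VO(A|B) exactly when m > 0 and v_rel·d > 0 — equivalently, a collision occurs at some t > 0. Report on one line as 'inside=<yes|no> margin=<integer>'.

d = (-3, 18),  |d|² = 333;  R = 1+1 = 2,  c = 333−2² = 329
v_rel = (0, -1),  |v_rel|² = 1;  v_rel·d = (0)·(-3) + (-1)·(18) = -18
1·t² + 36·t + 329 = 0  ⇒  m = (-18)² − 1·329 = -5
m = -5 < 0,  v_rel·d = -18 < 0  ⇒  outside

inside=no margin=-5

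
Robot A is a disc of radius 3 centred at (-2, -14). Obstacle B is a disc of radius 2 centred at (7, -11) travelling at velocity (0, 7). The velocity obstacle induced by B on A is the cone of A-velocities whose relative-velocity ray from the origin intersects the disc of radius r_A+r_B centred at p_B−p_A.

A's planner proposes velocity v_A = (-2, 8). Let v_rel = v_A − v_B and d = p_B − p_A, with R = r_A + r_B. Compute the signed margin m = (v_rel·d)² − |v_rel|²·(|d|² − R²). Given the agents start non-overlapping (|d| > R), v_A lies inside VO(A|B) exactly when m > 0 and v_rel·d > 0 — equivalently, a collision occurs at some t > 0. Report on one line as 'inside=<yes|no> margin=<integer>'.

d = (9, 3),  |d|² = 90;  R = 3+2 = 5,  c = 90−5² = 65
v_rel = (-2, 1),  |v_rel|² = 5;  v_rel·d = (-2)·(9) + (1)·(3) = -15
5·t² + 30·t + 65 = 0  ⇒  m = (-15)² − 5·65 = -100
m = -100 < 0,  v_rel·d = -15 < 0  ⇒  outside

inside=no margin=-100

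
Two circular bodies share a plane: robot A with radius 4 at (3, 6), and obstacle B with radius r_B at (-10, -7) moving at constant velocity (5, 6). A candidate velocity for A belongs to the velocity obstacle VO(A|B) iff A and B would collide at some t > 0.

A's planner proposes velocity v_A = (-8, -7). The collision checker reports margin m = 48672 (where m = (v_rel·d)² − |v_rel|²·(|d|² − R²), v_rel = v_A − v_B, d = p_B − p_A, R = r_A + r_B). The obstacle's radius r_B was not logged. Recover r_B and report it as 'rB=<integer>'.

m = 48672
d = (-13, -13);  v_rel = (-13, -13),  |v_rel|² = 338
v_rel×d = (-13)·(-13) − (-13)·(-13) = 0
since m = R²·338 − 0²:  R² = (0 + 48672) / 338 = 144
R = √144 = 12  ⇒  r_B = 12 − 4 = 8

rB=8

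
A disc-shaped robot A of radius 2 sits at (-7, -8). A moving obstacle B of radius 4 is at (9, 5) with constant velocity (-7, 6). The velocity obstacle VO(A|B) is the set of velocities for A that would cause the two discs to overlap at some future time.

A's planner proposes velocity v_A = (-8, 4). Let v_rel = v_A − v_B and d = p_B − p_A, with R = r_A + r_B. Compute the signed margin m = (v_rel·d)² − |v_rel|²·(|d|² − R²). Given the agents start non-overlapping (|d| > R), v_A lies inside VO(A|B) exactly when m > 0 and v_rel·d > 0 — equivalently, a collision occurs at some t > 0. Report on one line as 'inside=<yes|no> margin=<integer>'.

d = (16, 13),  |d|² = 425;  R = 2+4 = 6,  c = 425−6² = 389
v_rel = (-1, -2),  |v_rel|² = 5;  v_rel·d = (-1)·(16) + (-2)·(13) = -42
5·t² + 84·t + 389 = 0  ⇒  m = (-42)² − 5·389 = -181
m = -181 < 0,  v_rel·d = -42 < 0  ⇒  outside

inside=no margin=-181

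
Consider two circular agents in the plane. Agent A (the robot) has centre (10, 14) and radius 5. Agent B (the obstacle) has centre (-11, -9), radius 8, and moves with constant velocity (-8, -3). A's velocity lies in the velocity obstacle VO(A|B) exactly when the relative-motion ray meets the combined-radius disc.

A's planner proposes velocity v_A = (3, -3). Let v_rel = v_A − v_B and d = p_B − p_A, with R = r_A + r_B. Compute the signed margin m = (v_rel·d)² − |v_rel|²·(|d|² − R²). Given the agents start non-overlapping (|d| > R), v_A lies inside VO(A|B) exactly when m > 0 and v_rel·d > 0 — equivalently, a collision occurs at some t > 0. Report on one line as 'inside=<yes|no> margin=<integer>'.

d = (-21, -23),  |d|² = 970;  R = 5+8 = 13,  c = 970−13² = 801
v_rel = (11, 0),  |v_rel|² = 121;  v_rel·d = (11)·(-21) + (0)·(-23) = -231
121·t² + 462·t + 801 = 0  ⇒  m = (-231)² − 121·801 = -43560
m = -43560 < 0,  v_rel·d = -231 < 0  ⇒  outside

inside=no margin=-43560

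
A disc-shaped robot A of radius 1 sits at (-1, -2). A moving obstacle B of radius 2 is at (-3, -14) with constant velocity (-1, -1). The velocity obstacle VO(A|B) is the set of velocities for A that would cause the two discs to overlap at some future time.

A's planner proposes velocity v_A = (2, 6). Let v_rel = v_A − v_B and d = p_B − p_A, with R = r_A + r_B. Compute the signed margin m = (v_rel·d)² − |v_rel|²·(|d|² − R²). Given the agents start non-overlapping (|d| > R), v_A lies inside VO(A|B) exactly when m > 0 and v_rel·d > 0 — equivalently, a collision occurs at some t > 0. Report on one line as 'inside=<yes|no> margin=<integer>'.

d = (-2, -12),  |d|² = 148;  R = 1+2 = 3,  c = 148−3² = 139
v_rel = (3, 7),  |v_rel|² = 58;  v_rel·d = (3)·(-2) + (7)·(-12) = -90
58·t² + 180·t + 139 = 0  ⇒  m = (-90)² − 58·139 = 38
m = 38 > 0,  v_rel·d = -90 < 0  ⇒  outside

inside=no margin=38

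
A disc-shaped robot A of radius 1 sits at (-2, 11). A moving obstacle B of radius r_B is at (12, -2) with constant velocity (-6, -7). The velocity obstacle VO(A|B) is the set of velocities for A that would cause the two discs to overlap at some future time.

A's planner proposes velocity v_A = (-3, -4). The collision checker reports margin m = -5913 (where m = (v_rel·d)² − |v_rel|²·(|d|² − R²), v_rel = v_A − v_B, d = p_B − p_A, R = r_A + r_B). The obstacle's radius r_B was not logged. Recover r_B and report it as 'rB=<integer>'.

m = -5913
d = (14, -13);  v_rel = (3, 3),  |v_rel|² = 18
v_rel×d = (3)·(-13) − (3)·(14) = -81
since m = R²·18 − (-81)²:  R² = (6561 + -5913) / 18 = 36
R = √36 = 6  ⇒  r_B = 6 − 1 = 5

rB=5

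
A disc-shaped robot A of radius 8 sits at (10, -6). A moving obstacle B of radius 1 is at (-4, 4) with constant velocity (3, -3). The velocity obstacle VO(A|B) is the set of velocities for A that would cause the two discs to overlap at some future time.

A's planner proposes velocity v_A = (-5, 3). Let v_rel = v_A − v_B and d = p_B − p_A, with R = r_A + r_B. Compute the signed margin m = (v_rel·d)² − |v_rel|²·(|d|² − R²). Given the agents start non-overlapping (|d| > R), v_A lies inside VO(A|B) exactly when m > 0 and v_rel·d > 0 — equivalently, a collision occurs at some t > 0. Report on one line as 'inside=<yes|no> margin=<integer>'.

d = (-14, 10),  |d|² = 296;  R = 8+1 = 9,  c = 296−9² = 215
v_rel = (-8, 6),  |v_rel|² = 100;  v_rel·d = (-8)·(-14) + (6)·(10) = 172
100·t² − 344·t + 215 = 0  ⇒  m = 172² − 100·215 = 8084
m = 8084 > 0,  v_rel·d = 172 > 0  ⇒  inside

inside=yes margin=8084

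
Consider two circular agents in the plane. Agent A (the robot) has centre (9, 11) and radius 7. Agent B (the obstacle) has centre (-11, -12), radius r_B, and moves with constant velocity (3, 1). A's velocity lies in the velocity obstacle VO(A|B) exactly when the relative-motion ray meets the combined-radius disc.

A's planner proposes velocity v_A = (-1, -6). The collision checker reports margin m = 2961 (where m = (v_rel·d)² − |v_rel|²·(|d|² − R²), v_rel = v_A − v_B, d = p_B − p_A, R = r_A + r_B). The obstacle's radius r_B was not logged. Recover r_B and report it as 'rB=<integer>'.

m = 2961
d = (-20, -23);  v_rel = (-4, -7),  |v_rel|² = 65
v_rel×d = (-4)·(-23) − (-7)·(-20) = -48
since m = R²·65 − (-48)²:  R² = (2304 + 2961) / 65 = 81
R = √81 = 9  ⇒  r_B = 9 − 7 = 2

rB=2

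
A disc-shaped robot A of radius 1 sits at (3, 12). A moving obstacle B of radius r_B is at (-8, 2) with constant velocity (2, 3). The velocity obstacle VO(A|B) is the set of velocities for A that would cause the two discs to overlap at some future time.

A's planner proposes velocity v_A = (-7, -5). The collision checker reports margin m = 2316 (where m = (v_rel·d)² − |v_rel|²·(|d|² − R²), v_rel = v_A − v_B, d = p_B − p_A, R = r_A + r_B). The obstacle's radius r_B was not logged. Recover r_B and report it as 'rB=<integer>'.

m = 2316
d = (-11, -10);  v_rel = (-9, -8),  |v_rel|² = 145
v_rel×d = (-9)·(-10) − (-8)·(-11) = 2
since m = R²·145 − 2²:  R² = (4 + 2316) / 145 = 16
R = √16 = 4  ⇒  r_B = 4 − 1 = 3

rB=3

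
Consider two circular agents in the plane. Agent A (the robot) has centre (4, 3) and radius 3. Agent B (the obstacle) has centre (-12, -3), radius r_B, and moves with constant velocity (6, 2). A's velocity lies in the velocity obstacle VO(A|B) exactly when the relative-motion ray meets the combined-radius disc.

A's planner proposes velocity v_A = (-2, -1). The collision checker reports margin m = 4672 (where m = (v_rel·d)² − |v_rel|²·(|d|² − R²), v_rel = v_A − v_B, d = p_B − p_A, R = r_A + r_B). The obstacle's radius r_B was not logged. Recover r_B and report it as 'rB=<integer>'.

m = 4672
d = (-16, -6);  v_rel = (-8, -3),  |v_rel|² = 73
v_rel×d = (-8)·(-6) − (-3)·(-16) = 0
since m = R²·73 − 0²:  R² = (0 + 4672) / 73 = 64
R = √64 = 8  ⇒  r_B = 8 − 3 = 5

rB=5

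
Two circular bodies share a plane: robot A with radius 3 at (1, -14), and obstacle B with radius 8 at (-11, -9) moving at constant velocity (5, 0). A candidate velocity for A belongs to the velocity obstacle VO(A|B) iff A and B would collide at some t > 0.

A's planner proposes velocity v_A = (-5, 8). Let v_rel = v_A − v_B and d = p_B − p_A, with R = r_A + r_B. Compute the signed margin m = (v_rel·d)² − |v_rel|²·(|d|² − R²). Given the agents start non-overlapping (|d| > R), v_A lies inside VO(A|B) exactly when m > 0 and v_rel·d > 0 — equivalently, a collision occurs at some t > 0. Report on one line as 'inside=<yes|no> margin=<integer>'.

d = (-12, 5),  |d|² = 169;  R = 3+8 = 11,  c = 169−11² = 48
v_rel = (-10, 8),  |v_rel|² = 164;  v_rel·d = (-10)·(-12) + (8)·(5) = 160
164·t² − 320·t + 48 = 0  ⇒  m = 160² − 164·48 = 17728
m = 17728 > 0,  v_rel·d = 160 > 0  ⇒  inside

inside=yes margin=17728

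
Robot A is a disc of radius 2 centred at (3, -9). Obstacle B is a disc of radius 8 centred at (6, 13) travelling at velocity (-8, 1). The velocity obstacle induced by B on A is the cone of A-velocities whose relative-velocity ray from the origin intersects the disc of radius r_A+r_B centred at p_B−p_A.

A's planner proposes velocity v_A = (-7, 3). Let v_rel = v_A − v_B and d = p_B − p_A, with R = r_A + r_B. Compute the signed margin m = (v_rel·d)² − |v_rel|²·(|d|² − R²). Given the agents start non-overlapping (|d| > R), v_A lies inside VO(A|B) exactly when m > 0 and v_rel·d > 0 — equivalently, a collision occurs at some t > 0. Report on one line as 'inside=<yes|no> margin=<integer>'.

d = (3, 22),  |d|² = 493;  R = 2+8 = 10,  c = 493−10² = 393
v_rel = (1, 2),  |v_rel|² = 5;  v_rel·d = (1)·(3) + (2)·(22) = 47
5·t² − 94·t + 393 = 0  ⇒  m = 47² − 5·393 = 244
m = 244 > 0,  v_rel·d = 47 > 0  ⇒  inside

inside=yes margin=244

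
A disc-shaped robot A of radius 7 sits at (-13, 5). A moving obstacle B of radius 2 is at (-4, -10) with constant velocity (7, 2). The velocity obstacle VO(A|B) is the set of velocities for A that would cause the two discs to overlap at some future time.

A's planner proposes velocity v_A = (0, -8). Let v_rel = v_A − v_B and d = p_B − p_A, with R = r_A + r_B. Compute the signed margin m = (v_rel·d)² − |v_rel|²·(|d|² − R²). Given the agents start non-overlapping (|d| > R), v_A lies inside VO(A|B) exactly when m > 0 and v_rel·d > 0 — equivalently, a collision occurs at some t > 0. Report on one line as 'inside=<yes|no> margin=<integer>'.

d = (9, -15),  |d|² = 306;  R = 7+2 = 9,  c = 306−9² = 225
v_rel = (-7, -10),  |v_rel|² = 149;  v_rel·d = (-7)·(9) + (-10)·(-15) = 87
149·t² − 174·t + 225 = 0  ⇒  m = 87² − 149·225 = -25956
m = -25956 < 0,  v_rel·d = 87 > 0  ⇒  outside

inside=no margin=-25956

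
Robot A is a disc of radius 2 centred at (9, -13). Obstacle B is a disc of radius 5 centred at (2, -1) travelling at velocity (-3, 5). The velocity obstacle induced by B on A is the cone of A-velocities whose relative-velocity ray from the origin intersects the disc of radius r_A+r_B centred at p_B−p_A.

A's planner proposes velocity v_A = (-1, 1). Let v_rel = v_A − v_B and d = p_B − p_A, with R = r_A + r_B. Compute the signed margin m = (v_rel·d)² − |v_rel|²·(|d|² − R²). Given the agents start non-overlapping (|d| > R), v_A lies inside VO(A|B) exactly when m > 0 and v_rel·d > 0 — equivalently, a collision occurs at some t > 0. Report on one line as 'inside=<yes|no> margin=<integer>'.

d = (-7, 12),  |d|² = 193;  R = 2+5 = 7,  c = 193−7² = 144
v_rel = (2, -4),  |v_rel|² = 20;  v_rel·d = (2)·(-7) + (-4)·(12) = -62
20·t² + 124·t + 144 = 0  ⇒  m = (-62)² − 20·144 = 964
m = 964 > 0,  v_rel·d = -62 < 0  ⇒  outside

inside=no margin=964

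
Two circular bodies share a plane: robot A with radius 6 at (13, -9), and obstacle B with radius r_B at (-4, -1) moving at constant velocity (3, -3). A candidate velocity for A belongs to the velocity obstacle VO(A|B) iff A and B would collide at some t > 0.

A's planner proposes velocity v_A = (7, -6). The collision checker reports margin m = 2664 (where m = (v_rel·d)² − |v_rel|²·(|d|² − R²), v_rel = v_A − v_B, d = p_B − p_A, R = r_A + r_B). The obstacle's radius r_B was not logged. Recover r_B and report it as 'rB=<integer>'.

m = 2664
d = (-17, 8);  v_rel = (4, -3),  |v_rel|² = 25
v_rel×d = (4)·(8) − (-3)·(-17) = -19
since m = R²·25 − (-19)²:  R² = (361 + 2664) / 25 = 121
R = √121 = 11  ⇒  r_B = 11 − 6 = 5

rB=5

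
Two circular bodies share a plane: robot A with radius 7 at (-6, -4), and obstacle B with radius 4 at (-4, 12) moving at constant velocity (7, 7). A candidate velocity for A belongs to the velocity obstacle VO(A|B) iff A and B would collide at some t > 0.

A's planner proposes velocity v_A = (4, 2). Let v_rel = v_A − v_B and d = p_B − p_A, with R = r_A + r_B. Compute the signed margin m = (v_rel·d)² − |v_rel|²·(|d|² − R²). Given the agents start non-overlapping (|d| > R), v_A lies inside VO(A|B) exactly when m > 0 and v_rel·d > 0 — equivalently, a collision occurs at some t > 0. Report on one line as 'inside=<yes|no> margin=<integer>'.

d = (2, 16),  |d|² = 260;  R = 7+4 = 11,  c = 260−11² = 139
v_rel = (-3, -5),  |v_rel|² = 34;  v_rel·d = (-3)·(2) + (-5)·(16) = -86
34·t² + 172·t + 139 = 0  ⇒  m = (-86)² − 34·139 = 2670
m = 2670 > 0,  v_rel·d = -86 < 0  ⇒  outside

inside=no margin=2670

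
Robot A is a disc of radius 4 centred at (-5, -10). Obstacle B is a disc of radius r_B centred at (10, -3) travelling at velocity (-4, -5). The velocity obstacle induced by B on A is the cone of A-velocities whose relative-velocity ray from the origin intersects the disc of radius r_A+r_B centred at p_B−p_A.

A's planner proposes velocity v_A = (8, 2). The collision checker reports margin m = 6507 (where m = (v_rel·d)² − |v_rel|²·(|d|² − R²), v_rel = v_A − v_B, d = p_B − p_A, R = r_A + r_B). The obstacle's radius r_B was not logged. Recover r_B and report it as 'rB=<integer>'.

m = 6507
d = (15, 7);  v_rel = (12, 7),  |v_rel|² = 193
v_rel×d = (12)·(7) − (7)·(15) = -21
since m = R²·193 − (-21)²:  R² = (441 + 6507) / 193 = 36
R = √36 = 6  ⇒  r_B = 6 − 4 = 2

rB=2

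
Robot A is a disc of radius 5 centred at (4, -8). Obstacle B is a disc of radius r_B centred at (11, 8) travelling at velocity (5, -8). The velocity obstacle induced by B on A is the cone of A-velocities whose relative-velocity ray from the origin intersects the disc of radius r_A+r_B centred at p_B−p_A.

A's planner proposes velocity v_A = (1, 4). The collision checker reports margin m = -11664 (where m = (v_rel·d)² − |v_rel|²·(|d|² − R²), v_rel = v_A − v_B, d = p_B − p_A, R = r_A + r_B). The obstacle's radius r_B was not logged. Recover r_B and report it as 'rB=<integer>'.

m = -11664
d = (7, 16);  v_rel = (-4, 12),  |v_rel|² = 160
v_rel×d = (-4)·(16) − (12)·(7) = -148
since m = R²·160 − (-148)²:  R² = (21904 + -11664) / 160 = 64
R = √64 = 8  ⇒  r_B = 8 − 5 = 3

rB=3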